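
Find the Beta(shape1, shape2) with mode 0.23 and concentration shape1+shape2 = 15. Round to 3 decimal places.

shape1 = 3.990, shape2 = 11.010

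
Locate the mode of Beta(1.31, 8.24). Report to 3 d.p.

With α,β > 1, mode = (α−1)/(α+β−2) = 0.31/7.55 = 0.041.

0.041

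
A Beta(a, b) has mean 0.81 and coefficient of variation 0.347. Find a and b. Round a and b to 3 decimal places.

a = 0.768, b = 0.180

σ = CV·μ = 0.347×0.81 = 0.28107, so σ² = 0.079000.
s+1 = μ(1−μ)/σ² = 0.1539/0.079000 = 1.9481, so s = a+b = 0.9481.
a = μs = 0.768, b = (1−μ)s = 0.180.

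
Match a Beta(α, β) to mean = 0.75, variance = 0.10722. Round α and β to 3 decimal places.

Write ν = α+β; then α = μν and Var = μ(1−μ)/(ν+1).
ν = μ(1−μ)/Var − 1 = 0.1875/0.10722 − 1 = 0.7487.
α = 0.75·0.7487 = 0.562, β = 0.25·0.7487 = 0.187.

α = 0.562, β = 0.187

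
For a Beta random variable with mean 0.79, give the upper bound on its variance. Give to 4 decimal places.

0.1659

For fixed mean μ the Beta variance is μ(1−μ)/(α+β+1), increasing as α+β decreases.
Its least upper bound (not attained) is μ(1−μ) = 0.79·0.21 = 0.1659.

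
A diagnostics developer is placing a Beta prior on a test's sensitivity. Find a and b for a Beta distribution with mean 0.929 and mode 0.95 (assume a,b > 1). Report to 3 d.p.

a = 39.814, b = 3.043

Let s = a+b. Mean gives a = μs = 0.929s; mode gives (a−1)/(s−2) = 0.95.
Substituting: 0.929s − 1 = 0.95(s−2) = 0.95s − 1.90, so -0.021s = -0.90 and s = 42.8571.
Then a = 0.929×42.8571 = 39.814 and b = s−a = 3.043.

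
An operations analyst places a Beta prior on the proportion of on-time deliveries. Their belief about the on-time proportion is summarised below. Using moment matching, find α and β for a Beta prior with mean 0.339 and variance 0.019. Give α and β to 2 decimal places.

α = 3.66, β = 7.13

Let s = α+β. The Beta variance is μ(1−μ)/(s+1).
So s+1 = μ(1−μ)/σ² = (0.339×0.661)/0.019 = 0.224079/0.019 = 11.7936, giving s = 10.7936.
Then α = μs = 0.339×10.7936 = 3.66 and β = (1−μ)s = 0.661×10.7936 = 7.13.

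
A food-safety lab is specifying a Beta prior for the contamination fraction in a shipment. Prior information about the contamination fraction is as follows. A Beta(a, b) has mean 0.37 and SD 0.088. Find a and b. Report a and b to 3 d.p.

Variance = 0.088² = 0.007744. The moment-matching identity a+b = μ(1−μ)/Var − 1 gives
a+b = 0.2331/0.007744 − 1 = 29.1007, so a = μ·29.1007 = 10.767 and b = (1−μ)·29.1007 = 18.333.

a = 10.767, b = 18.333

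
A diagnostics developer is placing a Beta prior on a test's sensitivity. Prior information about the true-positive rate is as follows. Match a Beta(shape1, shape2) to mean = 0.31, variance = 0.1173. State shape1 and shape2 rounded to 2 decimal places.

shape1 = 0.26, shape2 = 0.57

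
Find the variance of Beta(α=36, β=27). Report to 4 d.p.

0.0038

α+β = 63 and αβ = 972, so Var = αβ/[(α+β)²(α+β+1)] = 972/254016 = 0.0038.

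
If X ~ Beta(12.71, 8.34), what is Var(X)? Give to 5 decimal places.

0.01085

μ = 12.71/21.05 = 0.603800; Var = μ(1−μ)/(α+β+1) = 0.2392255/22.05 = 0.01085.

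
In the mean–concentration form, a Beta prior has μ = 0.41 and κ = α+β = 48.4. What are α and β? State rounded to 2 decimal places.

Split κ in proportion μ : (1−μ): α = 0.41·48.4 = 19.84, β = 48.4 − 19.84 = 28.56.

α = 19.84, β = 28.56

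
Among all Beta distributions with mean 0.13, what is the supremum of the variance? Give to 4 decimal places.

0.1131

For fixed mean μ the Beta variance is μ(1−μ)/(α+β+1), increasing as α+β decreases.
Its least upper bound (not attained) is μ(1−μ) = 0.13·0.87 = 0.1131.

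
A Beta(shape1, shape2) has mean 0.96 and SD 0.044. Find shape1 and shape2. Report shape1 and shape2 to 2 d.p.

Variance = 0.044² = 0.001936. The moment-matching identity shape1+shape2 = μ(1−μ)/Var − 1 gives
shape1+shape2 = 0.0384/0.001936 − 1 = 18.8347, so shape1 = μ·18.8347 = 18.08 and shape2 = (1−μ)·18.8347 = 0.75.

shape1 = 18.08, shape2 = 0.75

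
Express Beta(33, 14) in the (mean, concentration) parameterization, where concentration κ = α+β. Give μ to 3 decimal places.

μ = 0.702, κ = 47

κ = α+β = 33+14 = 47; μ = α/κ = 33/47 = 0.702.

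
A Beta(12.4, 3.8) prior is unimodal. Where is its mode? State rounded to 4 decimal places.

0.8028

With α,β > 1, mode = (α−1)/(α+β−2) = 11.4/14.2 = 0.8028.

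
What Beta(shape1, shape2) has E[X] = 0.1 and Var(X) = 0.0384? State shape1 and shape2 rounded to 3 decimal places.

Let s = shape1+shape2. The Beta variance is μ(1−μ)/(s+1).
So s+1 = μ(1−μ)/σ² = (0.1×0.9)/0.0384 = 0.09/0.0384 = 2.3438, giving s = 1.3438.
Then shape1 = μs = 0.1×1.3438 = 0.134 and shape2 = (1−μ)s = 0.9×1.3438 = 1.209.

shape1 = 0.134, shape2 = 1.209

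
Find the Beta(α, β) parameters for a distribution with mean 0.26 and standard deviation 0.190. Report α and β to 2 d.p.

First σ² = 0.036100. Setting α = μn, β = (1−μ)n with n = α+β,
μ(1−μ)/(n+1) = 0.036100 ⇒ n+1 = 0.1924/0.036100 = 5.3296 ⇒ n = 4.3296.
Hence α = 0.26×4.3296 = 1.13, β = 0.74×4.3296 = 3.20.

α = 1.13, β = 3.20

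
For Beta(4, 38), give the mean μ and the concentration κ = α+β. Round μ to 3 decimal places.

κ = α+β = 4+38 = 42; μ = α/κ = 4/42 = 0.095.

μ = 0.095, κ = 42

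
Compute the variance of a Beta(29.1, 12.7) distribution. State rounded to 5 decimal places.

μ = 29.1/41.8 = 0.696172; Var = μ(1−μ)/(α+β+1) = 0.2115164/42.8 = 0.00494.

0.00494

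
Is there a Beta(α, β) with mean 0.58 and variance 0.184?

Yes

The Beta variance bound is σ² < μ(1−μ).
Here μ(1−μ) = 0.58×0.42 = 0.2436, and 0.184 < 0.2436.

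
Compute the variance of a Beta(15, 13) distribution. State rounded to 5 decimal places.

μ = 15/28 = 0.535714; Var = μ(1−μ)/(α+β+1) = 0.2487245/29 = 0.00858.

0.00858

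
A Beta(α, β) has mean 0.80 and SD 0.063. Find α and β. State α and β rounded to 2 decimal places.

σ² = 0.063² = 0.003969.
With s = α+β, Var = μ(1−μ)/(s+1), so s+1 = (0.80×0.20)/0.003969 = 40.3124 and s = 39.3124.
α = μs = 31.45, β = (1−μ)s = 7.86.

α = 31.45, β = 7.86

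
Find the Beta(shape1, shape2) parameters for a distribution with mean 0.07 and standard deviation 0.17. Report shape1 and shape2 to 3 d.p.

shape1 = 0.088, shape2 = 1.165

Variance = 0.17² = 0.0289. The moment-matching identity shape1+shape2 = μ(1−μ)/Var − 1 gives
shape1+shape2 = 0.0651/0.0289 − 1 = 1.2526, so shape1 = μ·1.2526 = 0.088 and shape2 = (1−μ)·1.2526 = 1.165.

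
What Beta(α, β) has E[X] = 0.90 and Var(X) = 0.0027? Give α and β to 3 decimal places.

By moment matching, α+β = μ(1−μ)/σ² − 1 = (0.90·0.10)/0.0027 − 1 = 33.3333 − 1 = 32.3333.
Since α/(α+β) = μ, α = 0.90·32.3333 = 29.100 and β = 0.10·32.3333 = 3.233.

α = 29.100, β = 3.233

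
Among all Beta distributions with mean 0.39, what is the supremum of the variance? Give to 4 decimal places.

0.2379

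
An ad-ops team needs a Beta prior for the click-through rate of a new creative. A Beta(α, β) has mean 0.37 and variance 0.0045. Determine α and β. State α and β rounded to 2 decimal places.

α = 18.80, β = 32.00

Let s = α+β. The Beta variance is μ(1−μ)/(s+1).
So s+1 = μ(1−μ)/σ² = (0.37×0.63)/0.0045 = 0.2331/0.0045 = 51.8000, giving s = 50.8000.
Then α = μs = 0.37×50.8000 = 18.80 and β = (1−μ)s = 0.63×50.8000 = 32.00.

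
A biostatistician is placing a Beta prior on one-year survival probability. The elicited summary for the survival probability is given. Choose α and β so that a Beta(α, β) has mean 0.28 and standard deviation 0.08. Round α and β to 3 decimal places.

α = 8.540, β = 21.960

Variance = 0.08² = 0.0064. The moment-matching identity α+β = μ(1−μ)/Var − 1 gives
α+β = 0.2016/0.0064 − 1 = 30.5000, so α = μ·30.5000 = 8.540 and β = (1−μ)·30.5000 = 21.960.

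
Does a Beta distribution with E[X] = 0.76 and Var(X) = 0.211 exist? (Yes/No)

No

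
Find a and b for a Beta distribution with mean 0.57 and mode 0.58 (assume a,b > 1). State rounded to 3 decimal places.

With s = a+b: μ = a/s and mode = (a−1)/(s−2). Eliminating a = μs,
μs − 1 = m(s−2) ⇒ s(μ−m) = 1−2m ⇒ s = -0.16/-0.01 = 16.0000.
So a = μs = 9.120, b = (1−μ)s = 6.880.

a = 9.120, b = 6.880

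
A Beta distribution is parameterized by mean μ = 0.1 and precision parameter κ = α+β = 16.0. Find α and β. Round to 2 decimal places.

α = 1.60, β = 14.40

α = μκ = 0.1×16.0 = 1.60 and β = (1−μ)κ = 0.9×16.0 = 14.40.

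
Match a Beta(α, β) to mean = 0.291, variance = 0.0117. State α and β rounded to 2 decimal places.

By moment matching, α+β = μ(1−μ)/σ² − 1 = (0.291·0.709)/0.0117 − 1 = 17.6341 − 1 = 16.6341.
Since α/(α+β) = μ, α = 0.291·16.6341 = 4.84 and β = 0.709·16.6341 = 11.79.

α = 4.84, β = 11.79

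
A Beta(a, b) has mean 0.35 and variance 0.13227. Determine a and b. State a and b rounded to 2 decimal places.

a = 0.25, b = 0.47

Let s = a+b. The Beta variance is μ(1−μ)/(s+1).
So s+1 = μ(1−μ)/σ² = (0.35×0.65)/0.13227 = 0.2275/0.13227 = 1.7200, giving s = 0.7200.
Then a = μs = 0.35×0.7200 = 0.25 and b = (1−μ)s = 0.65×0.7200 = 0.47.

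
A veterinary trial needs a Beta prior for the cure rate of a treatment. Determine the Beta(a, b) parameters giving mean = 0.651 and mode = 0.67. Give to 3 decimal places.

Let s = a+b. Mean gives a = μs = 0.651s; mode gives (a−1)/(s−2) = 0.67.
Substituting: 0.651s − 1 = 0.67(s−2) = 0.67s − 1.34, so -0.019s = -0.34 and s = 17.8947.
Then a = 0.651×17.8947 = 11.649 and b = s−a = 6.245.

a = 11.649, b = 6.245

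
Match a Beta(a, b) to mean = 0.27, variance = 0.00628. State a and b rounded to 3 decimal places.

By moment matching, a+b = μ(1−μ)/σ² − 1 = (0.27·0.73)/0.00628 − 1 = 31.3854 − 1 = 30.3854.
Since a/(a+b) = μ, a = 0.27·30.3854 = 8.204 and b = 0.73·30.3854 = 22.181.

a = 8.204, b = 22.181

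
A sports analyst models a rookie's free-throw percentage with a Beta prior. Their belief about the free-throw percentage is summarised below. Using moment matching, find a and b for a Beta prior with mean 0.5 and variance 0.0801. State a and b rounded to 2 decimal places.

Write ν = a+b; then a = μν and Var = μ(1−μ)/(ν+1).
ν = μ(1−μ)/Var − 1 = 0.25/0.0801 − 1 = 2.1211.
a = 0.5·2.1211 = 1.06, b = 0.5·2.1211 = 1.06.

a = 1.06, b = 1.06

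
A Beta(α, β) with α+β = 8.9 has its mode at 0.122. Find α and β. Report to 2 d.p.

Since the density peak of Beta(α,β) is at (α−1)/(α+β−2),
α = 1 + 0.122(8.9−2) = 1.84 and β = 8.9 − 1.84 = 7.06.

α = 1.84, β = 7.06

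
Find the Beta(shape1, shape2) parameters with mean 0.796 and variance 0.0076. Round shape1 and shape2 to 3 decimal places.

shape1 = 16.212, shape2 = 4.155

Write ν = shape1+shape2; then shape1 = μν and Var = μ(1−μ)/(ν+1).
ν = μ(1−μ)/Var − 1 = 0.162384/0.0076 − 1 = 20.3663.
shape1 = 0.796·20.3663 = 16.212, shape2 = 0.204·20.3663 = 4.155.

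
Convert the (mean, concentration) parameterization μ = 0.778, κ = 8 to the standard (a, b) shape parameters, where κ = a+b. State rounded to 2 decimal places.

Split κ in proportion μ : (1−μ): a = 0.778·8 = 6.22, b = 8 − 6.22 = 1.78.

a = 6.22, b = 1.78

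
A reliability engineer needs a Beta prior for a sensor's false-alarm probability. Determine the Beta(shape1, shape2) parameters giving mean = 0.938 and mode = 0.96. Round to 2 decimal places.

shape1 = 39.23, shape2 = 2.59

With s = shape1+shape2: μ = shape1/s and mode = (shape1−1)/(s−2). Eliminating shape1 = μs,
μs − 1 = m(s−2) ⇒ s(μ−m) = 1−2m ⇒ s = -0.92/-0.022 = 41.8182.
So shape1 = μs = 39.23, shape2 = (1−μ)s = 2.59.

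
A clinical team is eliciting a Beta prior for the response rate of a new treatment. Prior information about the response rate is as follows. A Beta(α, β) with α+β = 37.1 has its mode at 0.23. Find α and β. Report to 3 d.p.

α = 9.073, β = 28.027

For α,β>1 the mode is (α−1)/(α+β−2), so α = mode·(κ−2)+1 = 0.23×35.1+1 = 9.073.
And β = (1−mode)·(κ−2)+1 = 0.77×35.1+1 = 28.027.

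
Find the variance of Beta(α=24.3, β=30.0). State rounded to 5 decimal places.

μ = 24.3/54.3 = 0.447514; Var = μ(1−μ)/(α+β+1) = 0.2472452/55.3 = 0.00447.

0.00447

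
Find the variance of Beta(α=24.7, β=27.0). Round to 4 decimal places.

0.0047

α+β = 51.7 and αβ = 666.90, so Var = αβ/[(α+β)²(α+β+1)] = 666.90/140861.303 = 0.0047.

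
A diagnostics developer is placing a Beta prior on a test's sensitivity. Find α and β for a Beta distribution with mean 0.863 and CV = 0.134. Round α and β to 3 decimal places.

α = 6.767, β = 1.074

Var = (CV·μ)² = (0.134×0.863)² = 0.013373.
α+β = μ(1−μ)/Var − 1 = 0.118231/0.013373 − 1 = 7.8410.
Thus α = 0.863·7.8410 = 6.767 and β = 0.137·7.8410 = 1.074.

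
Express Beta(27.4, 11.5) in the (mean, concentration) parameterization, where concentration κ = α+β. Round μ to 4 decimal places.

μ = 0.7044, κ = 38.9

κ = α+β = 27.4+11.5 = 38.9; μ = α/κ = 27.4/38.9 = 0.7044.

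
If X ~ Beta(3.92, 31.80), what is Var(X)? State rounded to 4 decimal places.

0.0027

α+β = 35.72 and αβ = 124.6560, so Var = αβ/[(α+β)²(α+β+1)] = 124.6560/46851.723648 = 0.0027.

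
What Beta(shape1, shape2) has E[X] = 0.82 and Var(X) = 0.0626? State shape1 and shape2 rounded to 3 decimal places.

shape1 = 1.113, shape2 = 0.244

By moment matching, shape1+shape2 = μ(1−μ)/σ² − 1 = (0.82·0.18)/0.0626 − 1 = 2.3578 − 1 = 1.3578.
Since shape1/(shape1+shape2) = μ, shape1 = 0.82·1.3578 = 1.113 and shape2 = 0.18·1.3578 = 0.244.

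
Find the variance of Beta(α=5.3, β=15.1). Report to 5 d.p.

μ = 5.3/20.4 = 0.259804; Var = μ(1−μ)/(α+β+1) = 0.1923058/21.4 = 0.00899.

0.00899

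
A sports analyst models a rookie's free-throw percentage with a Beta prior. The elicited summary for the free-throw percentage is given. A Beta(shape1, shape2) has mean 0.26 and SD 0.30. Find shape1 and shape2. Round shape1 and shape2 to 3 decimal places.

shape1 = 0.296, shape2 = 0.842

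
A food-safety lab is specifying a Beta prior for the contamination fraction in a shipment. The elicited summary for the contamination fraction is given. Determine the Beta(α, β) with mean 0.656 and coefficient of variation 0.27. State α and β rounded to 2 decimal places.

σ = CV·μ = 0.27×0.656 = 0.17712, so σ² = 0.031371.
s+1 = μ(1−μ)/σ² = 0.225664/0.031371 = 7.1933, so s = α+β = 6.1933.
α = μs = 4.06, β = (1−μ)s = 2.13.

α = 4.06, β = 2.13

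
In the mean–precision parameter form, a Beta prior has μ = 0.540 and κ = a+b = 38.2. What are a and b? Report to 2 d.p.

a = μκ = 0.540×38.2 = 20.63 and b = (1−μ)κ = 0.460×38.2 = 17.57.

a = 20.63, b = 17.57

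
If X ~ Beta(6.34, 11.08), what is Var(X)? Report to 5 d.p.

0.01257

μ = 6.34/17.42 = 0.363949; Var = μ(1−μ)/(α+β+1) = 0.2314903/18.42 = 0.01257.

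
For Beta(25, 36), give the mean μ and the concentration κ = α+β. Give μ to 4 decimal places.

μ = 0.4098, κ = 61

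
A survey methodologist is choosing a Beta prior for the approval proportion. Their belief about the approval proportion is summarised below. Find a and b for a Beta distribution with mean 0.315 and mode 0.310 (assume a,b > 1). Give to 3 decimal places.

a = 23.940, b = 52.060

With s = a+b: μ = a/s and mode = (a−1)/(s−2). Eliminating a = μs,
μs − 1 = m(s−2) ⇒ s(μ−m) = 1−2m ⇒ s = 0.380/0.005 = 76.0000.
So a = μs = 23.940, b = (1−μ)s = 52.060.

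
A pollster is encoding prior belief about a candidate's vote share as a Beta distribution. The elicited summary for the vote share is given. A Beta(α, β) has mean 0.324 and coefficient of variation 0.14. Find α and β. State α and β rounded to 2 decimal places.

α = 34.17, β = 71.28

σ = CV·μ = 0.14×0.324 = 0.04536, so σ² = 0.002058.
s+1 = μ(1−μ)/σ² = 0.219024/0.002058 = 106.4500, so s = α+β = 105.4500.
α = μs = 34.17, β = (1−μ)s = 71.28.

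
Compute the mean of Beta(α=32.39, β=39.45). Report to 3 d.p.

0.451

The Beta mean is α/(α+β) = 32.39/(32.39+39.45) = 0.451.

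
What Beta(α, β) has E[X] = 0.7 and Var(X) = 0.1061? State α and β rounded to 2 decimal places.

α = 0.69, β = 0.29

Write ν = α+β; then α = μν and Var = μ(1−μ)/(ν+1).
ν = μ(1−μ)/Var − 1 = 0.21/0.1061 − 1 = 0.9793.
α = 0.7·0.9793 = 0.69, β = 0.3·0.9793 = 0.29.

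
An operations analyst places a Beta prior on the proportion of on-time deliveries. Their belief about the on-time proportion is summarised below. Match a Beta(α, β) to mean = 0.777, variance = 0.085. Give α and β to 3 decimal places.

α = 0.807, β = 0.232

By moment matching, α+β = μ(1−μ)/σ² − 1 = (0.777·0.223)/0.085 − 1 = 2.0385 − 1 = 1.0385.
Since α/(α+β) = μ, α = 0.777·1.0385 = 0.807 and β = 0.223·1.0385 = 0.232.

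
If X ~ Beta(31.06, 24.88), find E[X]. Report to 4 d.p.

0.5552

The Beta mean is α/(α+β) = 31.06/(31.06+24.88) = 0.5552.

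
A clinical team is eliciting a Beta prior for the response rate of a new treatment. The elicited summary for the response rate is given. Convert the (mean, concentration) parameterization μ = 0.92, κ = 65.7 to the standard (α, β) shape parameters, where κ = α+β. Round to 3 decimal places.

Split κ in proportion μ : (1−μ): α = 0.92·65.7 = 60.444, β = 65.7 − 60.444 = 5.256.

α = 60.444, β = 5.256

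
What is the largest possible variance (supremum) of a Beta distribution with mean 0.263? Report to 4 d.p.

0.1938

For fixed mean μ the Beta variance is μ(1−μ)/(α+β+1), increasing as α+β decreases.
Its least upper bound (not attained) is μ(1−μ) = 0.263·0.737 = 0.1938.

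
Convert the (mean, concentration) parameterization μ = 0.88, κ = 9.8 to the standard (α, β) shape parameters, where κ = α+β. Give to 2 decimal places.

Split κ in proportion μ : (1−μ): α = 0.88·9.8 = 8.62, β = 9.8 − 8.62 = 1.18.

α = 8.62, β = 1.18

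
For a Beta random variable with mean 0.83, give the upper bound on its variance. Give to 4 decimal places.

For fixed mean μ the Beta variance is μ(1−μ)/(α+β+1), increasing as α+β decreases.
Its least upper bound (not attained) is μ(1−μ) = 0.83·0.17 = 0.1411.

0.1411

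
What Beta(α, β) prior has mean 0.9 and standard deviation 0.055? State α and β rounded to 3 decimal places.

σ² = 0.055² = 0.003025.
With s = α+β, Var = μ(1−μ)/(s+1), so s+1 = (0.9×0.1)/0.003025 = 29.7521 and s = 28.7521.
α = μs = 25.877, β = (1−μ)s = 2.875.

α = 25.877, β = 2.875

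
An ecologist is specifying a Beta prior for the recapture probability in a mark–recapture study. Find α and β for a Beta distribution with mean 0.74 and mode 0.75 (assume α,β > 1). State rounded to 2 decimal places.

α = 37.00, β = 13.00

With s = α+β: μ = α/s and mode = (α−1)/(s−2). Eliminating α = μs,
μs − 1 = m(s−2) ⇒ s(μ−m) = 1−2m ⇒ s = -0.50/-0.01 = 50.0000.
So α = μs = 37.00, β = (1−μ)s = 13.00.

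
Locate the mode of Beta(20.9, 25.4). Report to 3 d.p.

0.449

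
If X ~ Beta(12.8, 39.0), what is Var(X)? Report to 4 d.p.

α+β = 51.8 and αβ = 499.20, so Var = αβ/[(α+β)²(α+β+1)] = 499.20/141675.072 = 0.0035.

0.0035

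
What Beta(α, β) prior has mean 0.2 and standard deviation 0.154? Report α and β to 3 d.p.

α = 1.149, β = 4.597

Variance = 0.154² = 0.023716. The moment-matching identity α+β = μ(1−μ)/Var − 1 gives
α+β = 0.16/0.023716 − 1 = 5.7465, so α = μ·5.7465 = 1.149 and β = (1−μ)·5.7465 = 4.597.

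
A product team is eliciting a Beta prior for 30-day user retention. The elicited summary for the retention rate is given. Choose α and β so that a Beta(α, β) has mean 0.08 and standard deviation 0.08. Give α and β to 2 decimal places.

First σ² = 0.0064. Setting α = μn, β = (1−μ)n with n = α+β,
μ(1−μ)/(n+1) = 0.0064 ⇒ n+1 = 0.0736/0.0064 = 11.5000 ⇒ n = 10.5000.
Hence α = 0.08×10.5000 = 0.84, β = 0.92×10.5000 = 9.66.

α = 0.84, β = 9.66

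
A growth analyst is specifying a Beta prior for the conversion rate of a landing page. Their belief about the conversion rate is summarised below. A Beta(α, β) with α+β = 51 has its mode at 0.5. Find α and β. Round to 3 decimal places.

α = 25.500, β = 25.500

For α,β>1 the mode is (α−1)/(α+β−2), so α = mode·(κ−2)+1 = 0.5×49+1 = 25.500.
And β = (1−mode)·(κ−2)+1 = 0.5×49+1 = 25.500.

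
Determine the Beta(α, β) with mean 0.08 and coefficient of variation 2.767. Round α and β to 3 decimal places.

α = 0.040, β = 0.462

σ = CV·μ = 2.767×0.08 = 0.22136, so σ² = 0.049000.
s+1 = μ(1−μ)/σ² = 0.0736/0.049000 = 1.5020, so s = α+β = 0.5020.
α = μs = 0.040, β = (1−μ)s = 0.462.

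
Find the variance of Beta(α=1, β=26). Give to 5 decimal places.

Var = αβ/[(α+β)²(α+β+1)] = (1×26)/(27²×28) = 26/20412 = 0.00127.

0.00127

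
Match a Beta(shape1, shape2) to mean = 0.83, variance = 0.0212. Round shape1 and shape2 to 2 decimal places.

shape1 = 4.69, shape2 = 0.96

Let s = shape1+shape2. The Beta variance is μ(1−μ)/(s+1).
So s+1 = μ(1−μ)/σ² = (0.83×0.17)/0.0212 = 0.1411/0.0212 = 6.6557, giving s = 5.6557.
Then shape1 = μs = 0.83×5.6557 = 4.69 and shape2 = (1−μ)s = 0.17×5.6557 = 0.96.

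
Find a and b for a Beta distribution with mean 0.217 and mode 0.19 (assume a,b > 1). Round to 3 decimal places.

a = 4.983, b = 17.980

With s = a+b: μ = a/s and mode = (a−1)/(s−2). Eliminating a = μs,
μs − 1 = m(s−2) ⇒ s(μ−m) = 1−2m ⇒ s = 0.62/0.027 = 22.9630.
So a = μs = 4.983, b = (1−μ)s = 17.980.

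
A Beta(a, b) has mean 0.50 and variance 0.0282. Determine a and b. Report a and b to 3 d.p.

Write ν = a+b; then a = μν and Var = μ(1−μ)/(ν+1).
ν = μ(1−μ)/Var − 1 = 0.2500/0.0282 − 1 = 7.8652.
a = 0.50·7.8652 = 3.933, b = 0.50·7.8652 = 3.933.

a = 3.933, b = 3.933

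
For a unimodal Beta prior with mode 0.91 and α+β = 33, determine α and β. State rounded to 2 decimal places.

α = 29.21, β = 3.79

For α,β>1 the mode is (α−1)/(α+β−2), so α = mode·(κ−2)+1 = 0.91×31+1 = 29.21.
And β = (1−mode)·(κ−2)+1 = 0.09×31+1 = 3.79.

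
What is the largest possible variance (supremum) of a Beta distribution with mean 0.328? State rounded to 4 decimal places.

0.2204

For fixed mean μ the Beta variance is μ(1−μ)/(α+β+1), increasing as α+β decreases.
Its least upper bound (not attained) is μ(1−μ) = 0.328·0.672 = 0.2204.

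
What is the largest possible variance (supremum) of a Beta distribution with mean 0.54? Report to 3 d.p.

0.248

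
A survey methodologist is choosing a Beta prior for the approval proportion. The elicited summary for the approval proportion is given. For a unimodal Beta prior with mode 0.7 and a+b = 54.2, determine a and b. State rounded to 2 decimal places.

a = 37.54, b = 16.66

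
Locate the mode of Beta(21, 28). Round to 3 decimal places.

0.426

The density x^(α−1)(1−x)^(β−1) is maximised at (α−1)/(α+β−2) = 20/47 = 0.426.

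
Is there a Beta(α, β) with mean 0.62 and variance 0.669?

No

The Beta variance bound is σ² < μ(1−μ).
Here μ(1−μ) = 0.62×0.38 = 0.2356, and 0.669 ≥ 0.2356.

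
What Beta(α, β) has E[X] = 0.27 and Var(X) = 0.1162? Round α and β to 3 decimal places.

Let s = α+β. The Beta variance is μ(1−μ)/(s+1).
So s+1 = μ(1−μ)/σ² = (0.27×0.73)/0.1162 = 0.1971/0.1162 = 1.6962, giving s = 0.6962.
Then α = μs = 0.27×0.6962 = 0.188 and β = (1−μ)s = 0.73×0.6962 = 0.508.

α = 0.188, β = 0.508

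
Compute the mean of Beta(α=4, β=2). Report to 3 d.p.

E[X] = α/(α+β) = 4/6 = 0.667.

0.667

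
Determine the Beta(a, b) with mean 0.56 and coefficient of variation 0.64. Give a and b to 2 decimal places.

a = 0.51, b = 0.40

Var = (CV·μ)² = (0.64×0.56)² = 0.128451.
a+b = μ(1−μ)/Var − 1 = 0.2464/0.128451 − 1 = 0.9182.
Thus a = 0.56·0.9182 = 0.51 and b = 0.44·0.9182 = 0.40.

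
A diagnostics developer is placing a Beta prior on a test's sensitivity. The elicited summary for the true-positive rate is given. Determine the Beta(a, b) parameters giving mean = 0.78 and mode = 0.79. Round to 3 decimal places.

Let s = a+b. Mean gives a = μs = 0.78s; mode gives (a−1)/(s−2) = 0.79.
Substituting: 0.78s − 1 = 0.79(s−2) = 0.79s − 1.58, so -0.01s = -0.58 and s = 58.0000.
Then a = 0.78×58.0000 = 45.240 and b = s−a = 12.760.

a = 45.240, b = 12.760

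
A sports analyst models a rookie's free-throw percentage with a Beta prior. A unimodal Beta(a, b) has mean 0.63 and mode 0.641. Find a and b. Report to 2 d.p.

a = 16.15, b = 9.49

Let s = a+b. Mean gives a = μs = 0.63s; mode gives (a−1)/(s−2) = 0.641.
Substituting: 0.63s − 1 = 0.641(s−2) = 0.641s − 1.282, so -0.011s = -0.282 and s = 25.6364.
Then a = 0.63×25.6364 = 16.15 and b = s−a = 9.49.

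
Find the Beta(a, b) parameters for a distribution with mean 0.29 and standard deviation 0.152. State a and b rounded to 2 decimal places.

a = 2.29, b = 5.62

Variance = 0.152² = 0.023104. The moment-matching identity a+b = μ(1−μ)/Var − 1 gives
a+b = 0.2059/0.023104 − 1 = 7.9119, so a = μ·7.9119 = 2.29 and b = (1−μ)·7.9119 = 5.62.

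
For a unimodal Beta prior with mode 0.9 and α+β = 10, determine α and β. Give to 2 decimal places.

α = 8.20, β = 1.80

Mode = (α−1)/(κ−2) with κ = α+β, so α−1 = 0.9·8 = 7.20.
α = 8.20; β = κ − α = 1.80.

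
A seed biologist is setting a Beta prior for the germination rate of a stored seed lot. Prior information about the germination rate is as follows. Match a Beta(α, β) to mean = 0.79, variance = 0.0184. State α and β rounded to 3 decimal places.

α = 6.333, β = 1.683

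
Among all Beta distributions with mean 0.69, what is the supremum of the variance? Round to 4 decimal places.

For fixed mean μ the Beta variance is μ(1−μ)/(α+β+1), increasing as α+β decreases.
Its least upper bound (not attained) is μ(1−μ) = 0.69·0.31 = 0.2139.

0.2139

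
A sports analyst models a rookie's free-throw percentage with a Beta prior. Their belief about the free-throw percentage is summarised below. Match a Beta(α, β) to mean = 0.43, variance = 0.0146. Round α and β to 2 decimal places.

By moment matching, α+β = μ(1−μ)/σ² − 1 = (0.43·0.57)/0.0146 − 1 = 16.7877 − 1 = 15.7877.
Since α/(α+β) = μ, α = 0.43·15.7877 = 6.79 and β = 0.57·15.7877 = 9.00.

α = 6.79, β = 9.00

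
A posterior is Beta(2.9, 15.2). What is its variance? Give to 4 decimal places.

0.0070

μ = 2.9/18.1 = 0.160221; Var = μ(1−μ)/(α+β+1) = 0.1345502/19.1 = 0.0070.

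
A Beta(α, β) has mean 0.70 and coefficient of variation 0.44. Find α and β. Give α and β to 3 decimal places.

α = 0.850, β = 0.364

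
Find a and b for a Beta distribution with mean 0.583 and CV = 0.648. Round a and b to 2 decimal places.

a = 0.41, b = 0.29

σ = CV·μ = 0.648×0.583 = 0.37778, so σ² = 0.142721.
s+1 = μ(1−μ)/σ² = 0.243111/0.142721 = 1.7034, so s = a+b = 0.7034.
a = μs = 0.41, b = (1−μ)s = 0.29.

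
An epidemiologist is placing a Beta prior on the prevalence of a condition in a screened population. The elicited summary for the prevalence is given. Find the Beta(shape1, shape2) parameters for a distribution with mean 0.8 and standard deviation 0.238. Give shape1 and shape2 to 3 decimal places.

σ² = 0.238² = 0.056644.
With s = shape1+shape2, Var = μ(1−μ)/(s+1), so s+1 = (0.8×0.2)/0.056644 = 2.8247 and s = 1.8247.
shape1 = μs = 1.460, shape2 = (1−μ)s = 0.365.

shape1 = 1.460, shape2 = 0.365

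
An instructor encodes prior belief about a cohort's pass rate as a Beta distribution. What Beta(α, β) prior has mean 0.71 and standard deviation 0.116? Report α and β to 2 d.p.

α = 10.15, β = 4.15

σ² = 0.116² = 0.013456.
With s = α+β, Var = μ(1−μ)/(s+1), so s+1 = (0.71×0.29)/0.013456 = 15.3017 and s = 14.3017.
α = μs = 10.15, β = (1−μ)s = 4.15.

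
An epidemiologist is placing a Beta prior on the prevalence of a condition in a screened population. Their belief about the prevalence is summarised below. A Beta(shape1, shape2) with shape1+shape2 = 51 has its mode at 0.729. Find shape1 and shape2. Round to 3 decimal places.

shape1 = 36.721, shape2 = 14.279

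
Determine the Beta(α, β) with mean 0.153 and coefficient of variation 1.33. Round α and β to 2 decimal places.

Var = (CV·μ)² = (1.33×0.153)² = 0.041408.
α+β = μ(1−μ)/Var − 1 = 0.129591/0.041408 − 1 = 2.1296.
Thus α = 0.153·2.1296 = 0.33 and β = 0.847·2.1296 = 1.80.

α = 0.33, β = 1.80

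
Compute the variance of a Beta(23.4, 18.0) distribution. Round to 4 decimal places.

Var = αβ/[(α+β)²(α+β+1)] = (23.4×18.0)/(41.4²×42.4) = 421.20/72671.904 = 0.0058.

0.0058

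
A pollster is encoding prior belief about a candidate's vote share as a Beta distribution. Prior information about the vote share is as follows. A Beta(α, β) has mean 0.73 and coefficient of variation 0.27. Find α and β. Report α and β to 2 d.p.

σ = CV·μ = 0.27×0.73 = 0.19710, so σ² = 0.038848.
s+1 = μ(1−μ)/σ² = 0.1971/0.038848 = 5.0736, so s = α+β = 4.0736.
α = μs = 2.97, β = (1−μ)s = 1.10.

α = 2.97, β = 1.10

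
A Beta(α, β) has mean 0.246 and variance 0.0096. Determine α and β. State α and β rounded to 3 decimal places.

α = 4.507, β = 13.814

Write ν = α+β; then α = μν and Var = μ(1−μ)/(ν+1).
ν = μ(1−μ)/Var − 1 = 0.185484/0.0096 − 1 = 18.3213.
α = 0.246·18.3213 = 4.507, β = 0.754·18.3213 = 13.814.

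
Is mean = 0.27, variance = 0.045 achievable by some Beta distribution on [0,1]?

Yes

For any Beta, Var(X) < E[X]·(1−E[X]).
Here μ(1−μ) = 0.27×0.73 = 0.1971, and 0.045 < 0.1971.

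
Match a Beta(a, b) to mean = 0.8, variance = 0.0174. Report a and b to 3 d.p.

a = 6.556, b = 1.639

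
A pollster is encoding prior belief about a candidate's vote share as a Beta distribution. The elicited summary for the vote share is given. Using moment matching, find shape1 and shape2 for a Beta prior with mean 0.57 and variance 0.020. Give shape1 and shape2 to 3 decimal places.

By moment matching, shape1+shape2 = μ(1−μ)/σ² − 1 = (0.57·0.43)/0.020 − 1 = 12.2550 − 1 = 11.2550.
Since shape1/(shape1+shape2) = μ, shape1 = 0.57·11.2550 = 6.415 and shape2 = 0.43·11.2550 = 4.840.

shape1 = 6.415, shape2 = 4.840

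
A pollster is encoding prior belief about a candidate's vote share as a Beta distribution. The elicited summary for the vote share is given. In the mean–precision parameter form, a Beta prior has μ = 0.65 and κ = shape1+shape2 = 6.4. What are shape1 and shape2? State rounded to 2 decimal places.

Split κ in proportion μ : (1−μ): shape1 = 0.65·6.4 = 4.16, shape2 = 6.4 − 4.16 = 2.24.

shape1 = 4.16, shape2 = 2.24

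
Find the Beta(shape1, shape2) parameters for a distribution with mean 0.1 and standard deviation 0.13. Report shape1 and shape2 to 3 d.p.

σ² = 0.13² = 0.0169.
With s = shape1+shape2, Var = μ(1−μ)/(s+1), so s+1 = (0.1×0.9)/0.0169 = 5.3254 and s = 4.3254.
shape1 = μs = 0.433, shape2 = (1−μ)s = 3.893.

shape1 = 0.433, shape2 = 3.893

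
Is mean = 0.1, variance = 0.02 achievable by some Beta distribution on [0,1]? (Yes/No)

The Beta variance bound is σ² < μ(1−μ).
Here μ(1−μ) = 0.1×0.9 = 0.09, and 0.02 < 0.09.

Yes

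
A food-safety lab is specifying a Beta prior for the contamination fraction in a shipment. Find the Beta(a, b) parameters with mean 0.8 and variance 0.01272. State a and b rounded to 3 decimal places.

Let s = a+b. The Beta variance is μ(1−μ)/(s+1).
So s+1 = μ(1−μ)/σ² = (0.8×0.2)/0.01272 = 0.16/0.01272 = 12.5786, giving s = 11.5786.
Then a = μs = 0.8×11.5786 = 9.263 and b = (1−μ)s = 0.2×11.5786 = 2.316.

a = 9.263, b = 2.316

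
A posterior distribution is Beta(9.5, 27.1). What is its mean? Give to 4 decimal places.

0.2596

The Beta mean is α/(α+β) = 9.5/(9.5+27.1) = 0.2596.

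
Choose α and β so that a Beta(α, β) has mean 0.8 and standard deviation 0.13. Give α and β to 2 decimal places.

α = 6.77, β = 1.69

σ² = 0.13² = 0.0169.
With s = α+β, Var = μ(1−μ)/(s+1), so s+1 = (0.8×0.2)/0.0169 = 9.4675 and s = 8.4675.
α = μs = 6.77, β = (1−μ)s = 1.69.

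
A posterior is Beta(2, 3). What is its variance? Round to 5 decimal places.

0.04000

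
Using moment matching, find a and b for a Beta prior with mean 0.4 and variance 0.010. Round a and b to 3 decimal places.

a = 9.200, b = 13.800

Write ν = a+b; then a = μν and Var = μ(1−μ)/(ν+1).
ν = μ(1−μ)/Var − 1 = 0.24/0.010 − 1 = 23.0000.
a = 0.4·23.0000 = 9.200, b = 0.6·23.0000 = 13.800.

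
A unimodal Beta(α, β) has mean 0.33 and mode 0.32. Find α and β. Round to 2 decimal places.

Let s = α+β. Mean gives α = μs = 0.33s; mode gives (α−1)/(s−2) = 0.32.
Substituting: 0.33s − 1 = 0.32(s−2) = 0.32s − 0.64, so 0.01s = 0.36 and s = 36.0000.
Then α = 0.33×36.0000 = 11.88 and β = s−α = 24.12.

α = 11.88, β = 24.12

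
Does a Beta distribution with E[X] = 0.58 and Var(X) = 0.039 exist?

Yes

A Beta with mean μ has variance μ(1−μ)/(α+β+1) < μ(1−μ).
Here μ(1−μ) = 0.58×0.42 = 0.2436, and 0.039 < 0.2436.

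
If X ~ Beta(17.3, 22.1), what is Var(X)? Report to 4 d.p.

0.0061

α+β = 39.4 and αβ = 382.33, so Var = αβ/[(α+β)²(α+β+1)] = 382.33/62715.344 = 0.0061.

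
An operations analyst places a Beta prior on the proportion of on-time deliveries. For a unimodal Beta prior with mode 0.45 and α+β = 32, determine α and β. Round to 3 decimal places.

α = 14.500, β = 17.500

Since the density peak of Beta(α,β) is at (α−1)/(α+β−2),
α = 1 + 0.45(32−2) = 14.500 and β = 32 − 14.500 = 17.500.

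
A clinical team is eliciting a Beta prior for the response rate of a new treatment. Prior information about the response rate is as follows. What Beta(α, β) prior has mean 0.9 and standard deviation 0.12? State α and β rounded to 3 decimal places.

α = 4.725, β = 0.525

First σ² = 0.0144. Setting α = μn, β = (1−μ)n with n = α+β,
μ(1−μ)/(n+1) = 0.0144 ⇒ n+1 = 0.09/0.0144 = 6.2500 ⇒ n = 5.2500.
Hence α = 0.9×5.2500 = 4.725, β = 0.1×5.2500 = 0.525.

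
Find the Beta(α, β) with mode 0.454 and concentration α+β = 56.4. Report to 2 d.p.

α = 25.70, β = 30.70

For α,β>1 the mode is (α−1)/(α+β−2), so α = mode·(κ−2)+1 = 0.454×54.4+1 = 25.70.
And β = (1−mode)·(κ−2)+1 = 0.546×54.4+1 = 30.70.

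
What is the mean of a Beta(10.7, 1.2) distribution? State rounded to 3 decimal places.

E[X] = α/(α+β) = 10.7/11.9 = 0.899.

0.899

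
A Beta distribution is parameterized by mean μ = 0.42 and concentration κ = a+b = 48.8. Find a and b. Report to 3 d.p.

a = 20.496, b = 28.304

Split κ in proportion μ : (1−μ): a = 0.42·48.8 = 20.496, b = 48.8 − 20.496 = 28.304.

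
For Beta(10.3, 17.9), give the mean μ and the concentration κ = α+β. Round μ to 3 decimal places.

κ = α+β = 10.3+17.9 = 28.2; μ = α/κ = 10.3/28.2 = 0.365.

μ = 0.365, κ = 28.2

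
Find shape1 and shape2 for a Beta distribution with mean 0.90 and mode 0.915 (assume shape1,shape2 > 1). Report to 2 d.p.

Let s = shape1+shape2. Mean gives shape1 = μs = 0.90s; mode gives (shape1−1)/(s−2) = 0.915.
Substituting: 0.90s − 1 = 0.915(s−2) = 0.915s − 1.830, so -0.015s = -0.830 and s = 55.3333.
Then shape1 = 0.90×55.3333 = 49.80 and shape2 = s−shape1 = 5.53.

shape1 = 49.80, shape2 = 5.53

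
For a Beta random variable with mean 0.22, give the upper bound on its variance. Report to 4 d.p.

0.1716

Var = μ(1−μ)/(α+β+1), which approaches μ(1−μ) as α+β → 0.
So the supremum is μ(1−μ) = 0.22×0.78 = 0.1716.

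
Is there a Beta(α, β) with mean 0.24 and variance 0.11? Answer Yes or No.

Yes

A Beta with mean μ has variance μ(1−μ)/(α+β+1) < μ(1−μ).
Here μ(1−μ) = 0.24×0.76 = 0.1824, and 0.11 < 0.1824.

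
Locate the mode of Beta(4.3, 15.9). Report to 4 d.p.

0.1813

The density x^(α−1)(1−x)^(β−1) is maximised at (α−1)/(α+β−2) = 3.3/18.2 = 0.1813.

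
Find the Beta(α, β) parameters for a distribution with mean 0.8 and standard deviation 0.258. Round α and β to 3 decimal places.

α = 1.123, β = 0.281

σ² = 0.258² = 0.066564.
With s = α+β, Var = μ(1−μ)/(s+1), so s+1 = (0.8×0.2)/0.066564 = 2.4037 and s = 1.4037.
α = μs = 1.123, β = (1−μ)s = 0.281.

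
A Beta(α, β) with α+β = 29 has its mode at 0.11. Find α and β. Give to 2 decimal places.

α = 3.97, β = 25.03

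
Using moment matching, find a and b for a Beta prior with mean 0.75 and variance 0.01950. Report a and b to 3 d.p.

Write ν = a+b; then a = μν and Var = μ(1−μ)/(ν+1).
ν = μ(1−μ)/Var − 1 = 0.1875/0.01950 − 1 = 8.6154.
a = 0.75·8.6154 = 6.462, b = 0.25·8.6154 = 2.154.

a = 6.462, b = 2.154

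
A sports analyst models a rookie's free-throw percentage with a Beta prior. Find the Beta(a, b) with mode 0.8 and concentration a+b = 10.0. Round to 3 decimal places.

a = 7.400, b = 2.600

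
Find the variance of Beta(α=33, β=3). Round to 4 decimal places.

0.0021

Var = αβ/[(α+β)²(α+β+1)] = (33×3)/(36²×37) = 99/47952 = 0.0021.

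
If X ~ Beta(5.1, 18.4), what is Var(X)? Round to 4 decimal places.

Var = αβ/[(α+β)²(α+β+1)] = (5.1×18.4)/(23.5²×24.5) = 93.84/13530.125 = 0.0069.

0.0069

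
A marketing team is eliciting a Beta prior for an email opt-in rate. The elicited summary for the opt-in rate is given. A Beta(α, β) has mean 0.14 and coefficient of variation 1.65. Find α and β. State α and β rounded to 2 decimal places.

α = 0.18, β = 1.08

σ = CV·μ = 1.65×0.14 = 0.23100, so σ² = 0.053361.
s+1 = μ(1−μ)/σ² = 0.1204/0.053361 = 2.2563, so s = α+β = 1.2563.
α = μs = 0.18, β = (1−μ)s = 1.08.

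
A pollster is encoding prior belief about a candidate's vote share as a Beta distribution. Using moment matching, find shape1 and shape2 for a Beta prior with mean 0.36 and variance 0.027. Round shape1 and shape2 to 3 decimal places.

shape1 = 2.712, shape2 = 4.821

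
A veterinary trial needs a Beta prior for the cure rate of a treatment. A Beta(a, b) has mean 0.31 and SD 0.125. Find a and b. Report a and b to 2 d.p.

a = 3.93, b = 8.76

First σ² = 0.015625. Setting a = μn, b = (1−μ)n with n = a+b,
μ(1−μ)/(n+1) = 0.015625 ⇒ n+1 = 0.2139/0.015625 = 13.6896 ⇒ n = 12.6896.
Hence a = 0.31×12.6896 = 3.93, b = 0.69×12.6896 = 8.76.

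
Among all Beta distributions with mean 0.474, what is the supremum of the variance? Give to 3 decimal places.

Var = μ(1−μ)/(α+β+1), which approaches μ(1−μ) as α+β → 0.
So the supremum is μ(1−μ) = 0.474×0.526 = 0.249.

0.249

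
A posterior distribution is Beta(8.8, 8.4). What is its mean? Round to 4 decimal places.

0.5116

The Beta mean is α/(α+β) = 8.8/(8.8+8.4) = 0.5116.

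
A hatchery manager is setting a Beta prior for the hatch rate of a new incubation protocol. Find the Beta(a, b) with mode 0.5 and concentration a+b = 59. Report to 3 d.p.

Since the density peak of Beta(a,b) is at (a−1)/(a+b−2),
a = 1 + 0.5(59−2) = 29.500 and b = 59 − 29.500 = 29.500.

a = 29.500, b = 29.500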